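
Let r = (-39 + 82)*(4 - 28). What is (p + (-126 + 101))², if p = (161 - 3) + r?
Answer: 808201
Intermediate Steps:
r = -1032 (r = 43*(-24) = -1032)
p = -874 (p = (161 - 3) - 1032 = 158 - 1032 = -874)
(p + (-126 + 101))² = (-874 + (-126 + 101))² = (-874 - 25)² = (-899)² = 808201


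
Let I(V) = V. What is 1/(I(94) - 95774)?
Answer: -1/95680 ≈ -1.0452e-5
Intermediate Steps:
1/(I(94) - 95774) = 1/(94 - 95774) = 1/(-95680) = -1/95680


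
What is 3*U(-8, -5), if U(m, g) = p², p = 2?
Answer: 12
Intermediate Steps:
U(m, g) = 4 (U(m, g) = 2² = 4)
3*U(-8, -5) = 3*4 = 12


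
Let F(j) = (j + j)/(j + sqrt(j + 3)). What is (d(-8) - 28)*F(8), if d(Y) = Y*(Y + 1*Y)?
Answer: 12800/53 - 1600*sqrt(11)/53 ≈ 141.39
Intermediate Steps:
d(Y) = 2*Y**2 (d(Y) = Y*(Y + Y) = Y*(2*Y) = 2*Y**2)
F(j) = 2*j/(j + sqrt(3 + j)) (F(j) = (2*j)/(j + sqrt(3 + j)) = 2*j/(j + sqrt(3 + j)))
(d(-8) - 28)*F(8) = (2*(-8)**2 - 28)*(2*8/(8 + sqrt(3 + 8))) = (2*64 - 28)*(2*8/(8 + sqrt(11))) = (128 - 28)*(16/(8 + sqrt(11))) = 100*(16/(8 + sqrt(11))) = 1600/(8 + sqrt(11))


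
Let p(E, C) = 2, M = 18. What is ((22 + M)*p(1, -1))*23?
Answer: 1840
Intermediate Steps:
((22 + M)*p(1, -1))*23 = ((22 + 18)*2)*23 = (40*2)*23 = 80*23 = 1840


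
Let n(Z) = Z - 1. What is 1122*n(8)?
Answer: 7854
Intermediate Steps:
n(Z) = -1 + Z
1122*n(8) = 1122*(-1 + 8) = 1122*7 = 7854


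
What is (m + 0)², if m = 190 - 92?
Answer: 9604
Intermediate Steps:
m = 98
(m + 0)² = (98 + 0)² = 98² = 9604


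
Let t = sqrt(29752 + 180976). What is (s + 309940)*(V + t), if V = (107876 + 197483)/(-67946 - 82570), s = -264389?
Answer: -13909407809/150516 + 91102*sqrt(52682) ≈ 2.0818e+7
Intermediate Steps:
V = -305359/150516 (V = 305359/(-150516) = 305359*(-1/150516) = -305359/150516 ≈ -2.0287)
t = 2*sqrt(52682) (t = sqrt(210728) = 2*sqrt(52682) ≈ 459.05)
(s + 309940)*(V + t) = (-264389 + 309940)*(-305359/150516 + 2*sqrt(52682)) = 45551*(-305359/150516 + 2*sqrt(52682)) = -13909407809/150516 + 91102*sqrt(52682)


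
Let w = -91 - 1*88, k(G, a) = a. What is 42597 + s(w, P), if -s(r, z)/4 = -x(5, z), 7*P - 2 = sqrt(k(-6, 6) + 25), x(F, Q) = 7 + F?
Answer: 42645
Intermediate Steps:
P = 2/7 + sqrt(31)/7 (P = 2/7 + sqrt(6 + 25)/7 = 2/7 + sqrt(31)/7 ≈ 1.0811)
w = -179 (w = -91 - 88 = -179)
s(r, z) = 48 (s(r, z) = -(-4)*(7 + 5) = -(-4)*12 = -4*(-12) = 48)
42597 + s(w, P) = 42597 + 48 = 42645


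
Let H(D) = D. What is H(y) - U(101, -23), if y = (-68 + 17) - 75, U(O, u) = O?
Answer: -227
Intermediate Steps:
y = -126 (y = -51 - 75 = -126)
H(y) - U(101, -23) = -126 - 1*101 = -126 - 101 = -227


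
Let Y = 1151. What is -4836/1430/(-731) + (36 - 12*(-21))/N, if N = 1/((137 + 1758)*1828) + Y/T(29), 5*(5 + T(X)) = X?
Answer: 6839582956506/33396392647805 ≈ 0.20480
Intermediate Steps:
T(X) = -5 + X/5
N = 2491958163/1732030 (N = 1/((137 + 1758)*1828) + 1151/(-5 + (⅕)*29) = (1/1828)/1895 + 1151/(-5 + 29/5) = (1/1895)*(1/1828) + 1151/(⅘) = 1/3464060 + 1151*(5/4) = 1/3464060 + 5755/4 = 2491958163/1732030 ≈ 1438.8)
-4836/1430/(-731) + (36 - 12*(-21))/N = -4836/1430/(-731) + (36 - 12*(-21))/(2491958163/1732030) = -4836*1/1430*(-1/731) + (36 + 252)*(1732030/2491958163) = -186/55*(-1/731) + 288*(1732030/2491958163) = 186/40205 + 166274880/830652721 = 6839582956506/33396392647805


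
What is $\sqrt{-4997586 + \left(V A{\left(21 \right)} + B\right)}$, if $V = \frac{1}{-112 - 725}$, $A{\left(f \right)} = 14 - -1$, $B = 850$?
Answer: $\frac{i \sqrt{43216769819}}{93} \approx 2235.3 i$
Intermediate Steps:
$A{\left(f \right)} = 15$ ($A{\left(f \right)} = 14 + 1 = 15$)
$V = - \frac{1}{837}$ ($V = \frac{1}{-112 - 725} = \frac{1}{-837} = - \frac{1}{837} \approx -0.0011947$)
$\sqrt{-4997586 + \left(V A{\left(21 \right)} + B\right)} = \sqrt{-4997586 + \left(\left(- \frac{1}{837}\right) 15 + 850\right)} = \sqrt{-4997586 + \left(- \frac{5}{279} + 850\right)} = \sqrt{-4997586 + \frac{237145}{279}} = \sqrt{- \frac{1394089349}{279}} = \frac{i \sqrt{43216769819}}{93}$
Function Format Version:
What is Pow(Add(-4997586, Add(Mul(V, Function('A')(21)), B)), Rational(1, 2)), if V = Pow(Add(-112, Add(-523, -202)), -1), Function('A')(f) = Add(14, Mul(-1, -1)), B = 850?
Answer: Mul(Rational(1, 93), I, Pow(43216769819, Rational(1, 2))) ≈ Mul(2235.3, I)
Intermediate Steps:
Function('A')(f) = 15 (Function('A')(f) = Add(14, 1) = 15)
V = Rational(-1, 837) (V = Pow(Add(-112, -725), -1) = Pow(-837, -1) = Rational(-1, 837) ≈ -0.0011947)
Pow(Add(-4997586, Add(Mul(V, Function('A')(21)), B)), Rational(1, 2)) = Pow(Add(-4997586, Add(Mul(Rational(-1, 837), 15), 850)), Rational(1, 2)) = Pow(Add(-4997586, Add(Rational(-5, 279), 850)), Rational(1, 2)) = Pow(Add(-4997586, Rational(237145, 279)), Rational(1, 2)) = Pow(Rational(-1394089349, 279), Rational(1, 2)) = Mul(Rational(1, 93), I, Pow(43216769819, Rational(1, 2)))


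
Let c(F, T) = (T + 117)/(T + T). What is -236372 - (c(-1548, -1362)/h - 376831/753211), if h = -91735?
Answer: -72340052116456603/306043885196 ≈ -2.3637e+5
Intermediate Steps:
c(F, T) = (117 + T)/(2*T) (c(F, T) = (117 + T)/((2*T)) = (117 + T)*(1/(2*T)) = (117 + T)/(2*T))
-236372 - (c(-1548, -1362)/h - 376831/753211) = -236372 - (((½)*(117 - 1362)/(-1362))/(-91735) - 376831/753211) = -236372 - (((½)*(-1/1362)*(-1245))*(-1/91735) - 376831*1/753211) = -236372 - ((415/908)*(-1/91735) - 9191/18371) = -236372 - (-83/16659076 - 9191/18371) = -236372 - 1*(-153115092309/306043885196) = -236372 + 153115092309/306043885196 = -72340052116456603/306043885196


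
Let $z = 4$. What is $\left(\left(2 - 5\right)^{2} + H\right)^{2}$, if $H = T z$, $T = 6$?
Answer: $1089$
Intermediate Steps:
$H = 24$ ($H = 6 \cdot 4 = 24$)
$\left(\left(2 - 5\right)^{2} + H\right)^{2} = \left(\left(2 - 5\right)^{2} + 24\right)^{2} = \left(\left(-3\right)^{2} + 24\right)^{2} = \left(9 + 24\right)^{2} = 33^{2} = 1089$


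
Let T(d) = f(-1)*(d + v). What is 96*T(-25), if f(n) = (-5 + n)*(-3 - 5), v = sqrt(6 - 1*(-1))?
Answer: -115200 + 4608*sqrt(7) ≈ -1.0301e+5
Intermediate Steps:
v = sqrt(7) (v = sqrt(6 + 1) = sqrt(7) ≈ 2.6458)
f(n) = 40 - 8*n (f(n) = (-5 + n)*(-8) = 40 - 8*n)
T(d) = 48*d + 48*sqrt(7) (T(d) = (40 - 8*(-1))*(d + sqrt(7)) = (40 + 8)*(d + sqrt(7)) = 48*(d + sqrt(7)) = 48*d + 48*sqrt(7))
96*T(-25) = 96*(48*(-25) + 48*sqrt(7)) = 96*(-1200 + 48*sqrt(7)) = -115200 + 4608*sqrt(7)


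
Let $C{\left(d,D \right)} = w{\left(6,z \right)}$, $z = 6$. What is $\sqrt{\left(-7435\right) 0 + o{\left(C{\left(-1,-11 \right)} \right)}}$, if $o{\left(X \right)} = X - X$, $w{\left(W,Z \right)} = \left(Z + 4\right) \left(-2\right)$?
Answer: $0$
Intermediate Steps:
$w{\left(W,Z \right)} = -8 - 2 Z$ ($w{\left(W,Z \right)} = \left(4 + Z\right) \left(-2\right) = -8 - 2 Z$)
$C{\left(d,D \right)} = -20$ ($C{\left(d,D \right)} = -8 - 12 = -20$)
$o{\left(X \right)} = 0$
$\sqrt{\left(-7435\right) 0 + o{\left(C{\left(-1,-11 \right)} \right)}} = \sqrt{\left(-7435\right) 0 + 0} = \sqrt{0 + 0} = \sqrt{0} = 0$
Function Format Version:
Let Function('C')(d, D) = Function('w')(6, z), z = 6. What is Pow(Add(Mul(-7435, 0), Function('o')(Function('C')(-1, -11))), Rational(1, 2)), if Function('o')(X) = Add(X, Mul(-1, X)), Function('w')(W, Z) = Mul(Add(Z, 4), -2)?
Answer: 0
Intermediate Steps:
Function('w')(W, Z) = Add(-8, Mul(-2, Z)) (Function('w')(W, Z) = Mul(Add(4, Z), -2) = Add(-8, Mul(-2, Z)))
Function('C')(d, D) = -20 (Function('C')(d, D) = Add(-8, Mul(-2, 6)) = Add(-8, -12) = -20)
Function('o')(X) = 0
Pow(Add(Mul(-7435, 0), Function('o')(Function('C')(-1, -11))), Rational(1, 2)) = Pow(Add(Mul(-7435, 0), 0), Rational(1, 2)) = Pow(Add(0, 0), Rational(1, 2)) = Pow(0, Rational(1, 2)) = 0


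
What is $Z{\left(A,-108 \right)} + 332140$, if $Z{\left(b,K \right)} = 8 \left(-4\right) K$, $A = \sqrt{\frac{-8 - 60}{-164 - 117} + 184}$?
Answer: $335596$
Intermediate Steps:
$A = \frac{86 \sqrt{1967}}{281}$ ($A = \sqrt{- \frac{68}{-281} + 184} = \sqrt{\left(-68\right) \left(- \frac{1}{281}\right) + 184} = \sqrt{\frac{68}{281} + 184} = \sqrt{\frac{51772}{281}} = \frac{86 \sqrt{1967}}{281} \approx 13.574$)
$Z{\left(b,K \right)} = - 32 K$
$Z{\left(A,-108 \right)} + 332140 = \left(-32\right) \left(-108\right) + 332140 = 3456 + 332140 = 335596$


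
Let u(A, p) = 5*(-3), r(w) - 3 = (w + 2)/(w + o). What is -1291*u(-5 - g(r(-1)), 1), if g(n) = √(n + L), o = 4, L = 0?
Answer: 19365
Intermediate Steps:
r(w) = 3 + (2 + w)/(4 + w) (r(w) = 3 + (w + 2)/(w + 4) = 3 + (2 + w)/(4 + w))
g(n) = √n (g(n) = √(n + 0) = √n)
u(A, p) = -15
-1291*u(-5 - g(r(-1)), 1) = -1291*(-15) = 19365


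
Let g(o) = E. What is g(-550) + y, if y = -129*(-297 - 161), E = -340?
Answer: 58742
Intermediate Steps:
g(o) = -340
y = 59082 (y = -129*(-458) = 59082)
g(-550) + y = -340 + 59082 = 58742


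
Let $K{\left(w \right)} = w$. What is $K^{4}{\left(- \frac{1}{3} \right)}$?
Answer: $\frac{1}{81} \approx 0.012346$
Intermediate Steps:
$K^{4}{\left(- \frac{1}{3} \right)} = \left(- \frac{1}{3}\right)^{4} = \frac{1}{81}$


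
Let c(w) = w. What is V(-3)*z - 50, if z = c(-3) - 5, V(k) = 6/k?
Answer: -34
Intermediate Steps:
z = -8 (z = -3 - 5 = -8)
V(-3)*z - 50 = (6/(-3))*(-8) - 50 = (6*(-⅓))*(-8) - 50 = -2*(-8) - 50 = 16 - 50 = -34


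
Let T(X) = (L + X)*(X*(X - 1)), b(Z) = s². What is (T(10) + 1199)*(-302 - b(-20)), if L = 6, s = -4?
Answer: -839202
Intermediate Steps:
b(Z) = 16 (b(Z) = (-4)² = 16)
T(X) = X*(-1 + X)*(6 + X) (T(X) = (6 + X)*(X*(X - 1)) = (6 + X)*(X*(-1 + X)) = X*(-1 + X)*(6 + X))
(T(10) + 1199)*(-302 - b(-20)) = (10*(-6 + 10² + 5*10) + 1199)*(-302 - 1*16) = (10*(-6 + 100 + 50) + 1199)*(-302 - 16) = (10*144 + 1199)*(-318) = (1440 + 1199)*(-318) = 2639*(-318) = -839202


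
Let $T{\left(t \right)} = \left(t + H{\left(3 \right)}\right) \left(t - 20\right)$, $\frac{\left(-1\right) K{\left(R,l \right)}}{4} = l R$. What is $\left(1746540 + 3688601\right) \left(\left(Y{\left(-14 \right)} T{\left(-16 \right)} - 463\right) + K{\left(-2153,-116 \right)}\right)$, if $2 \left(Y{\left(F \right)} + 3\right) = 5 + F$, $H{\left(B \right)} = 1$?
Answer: $-5454191169205$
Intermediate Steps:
$Y{\left(F \right)} = - \frac{1}{2} + \frac{F}{2}$ ($Y{\left(F \right)} = -3 + \frac{5 + F}{2} = -3 + \left(\frac{5}{2} + \frac{F}{2}\right) = - \frac{1}{2} + \frac{F}{2}$)
$K{\left(R,l \right)} = - 4 R l$ ($K{\left(R,l \right)} = - 4 l R = - 4 R l$)
$T{\left(t \right)} = \left(1 + t\right) \left(-20 + t\right)$ ($T{\left(t \right)} = \left(t + 1\right) \left(t - 20\right) = \left(1 + t\right) \left(-20 + t\right)$)
$\left(1746540 + 3688601\right) \left(\left(Y{\left(-14 \right)} T{\left(-16 \right)} - 463\right) + K{\left(-2153,-116 \right)}\right) = \left(1746540 + 3688601\right) \left(\left(\left(- \frac{1}{2} + \frac{1}{2} \left(-14\right)\right) \left(-20 + \left(-16\right)^{2} - -304\right) - 463\right) - \left(-8612\right) \left(-116\right)\right) = 5435141 \left(\left(\left(- \frac{1}{2} - 7\right) \left(-20 + 256 + 304\right) - 463\right) - 998992\right) = 5435141 \left(\left(\left(- \frac{15}{2}\right) 540 - 463\right) - 998992\right) = 5435141 \left(\left(-4050 - 463\right) - 998992\right) = 5435141 \left(-4513 - 998992\right) = 5435141 \left(-1003505\right) = -5454191169205$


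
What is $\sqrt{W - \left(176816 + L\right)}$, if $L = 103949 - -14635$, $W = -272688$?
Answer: $2 i \sqrt{142022} \approx 753.72 i$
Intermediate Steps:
$L = 118584$ ($L = 103949 + 14635 = 118584$)
$\sqrt{W - \left(176816 + L\right)} = \sqrt{-272688 - 295400} = \sqrt{-568088} = 2 i \sqrt{142022}$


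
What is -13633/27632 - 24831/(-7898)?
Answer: 26293489/9919888 ≈ 2.6506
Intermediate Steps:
-13633/27632 - 24831/(-7898) = -13633*1/27632 - 24831*(-1/7898) = -13633/27632 + 24831/7898 = 26293489/9919888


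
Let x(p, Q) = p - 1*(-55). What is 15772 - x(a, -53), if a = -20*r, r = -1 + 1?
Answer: 15717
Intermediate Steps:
r = 0
a = 0 (a = -20*0 = 0)
x(p, Q) = 55 + p (x(p, Q) = p + 55 = 55 + p)
15772 - x(a, -53) = 15772 - (55 + 0) = 15772 - 1*55 = 15772 - 55 = 15717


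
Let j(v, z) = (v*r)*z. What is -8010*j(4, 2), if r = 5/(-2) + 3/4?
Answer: 112140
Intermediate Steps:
r = -7/4 (r = 5*(-½) + 3*(¼) = -5/2 + ¾ = -7/4 ≈ -1.7500)
j(v, z) = -7*v*z/4 (j(v, z) = (v*(-7/4))*z = (-7*v/4)*z = -7*v*z/4)
-8010*j(4, 2) = -(-28035)*4*2/2 = -8010*(-14) = 112140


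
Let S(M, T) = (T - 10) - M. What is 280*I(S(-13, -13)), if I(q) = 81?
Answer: 22680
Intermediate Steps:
S(M, T) = -10 + T - M (S(M, T) = (-10 + T) - M = -10 + T - M)
280*I(S(-13, -13)) = 280*81 = 22680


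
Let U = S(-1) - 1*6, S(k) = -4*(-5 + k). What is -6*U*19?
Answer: -2052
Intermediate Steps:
S(k) = 20 - 4*k
U = 18 (U = (20 - 4*(-1)) - 1*6 = (20 + 4) - 6 = 24 - 6 = 18)
-6*U*19 = -6*18*19 = -108*19 = -2052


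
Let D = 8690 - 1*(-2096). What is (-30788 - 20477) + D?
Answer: -40479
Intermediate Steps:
D = 10786 (D = 8690 + 2096 = 10786)
(-30788 - 20477) + D = (-30788 - 20477) + 10786 = -51265 + 10786 = -40479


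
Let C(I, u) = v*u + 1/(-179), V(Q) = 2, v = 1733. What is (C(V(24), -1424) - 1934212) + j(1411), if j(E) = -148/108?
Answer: -21274891982/4833 ≈ -4.4020e+6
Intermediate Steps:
j(E) = -37/27 (j(E) = -148*1/108 = -37/27)
C(I, u) = -1/179 + 1733*u (C(I, u) = 1733*u + 1/(-179) = 1733*u - 1/179 = -1/179 + 1733*u)
(C(V(24), -1424) - 1934212) + j(1411) = ((-1/179 + 1733*(-1424)) - 1934212) - 37/27 = ((-1/179 - 2467792) - 1934212) - 37/27 = (-441734769/179 - 1934212) - 37/27 = -787958717/179 - 37/27 = -21274891982/4833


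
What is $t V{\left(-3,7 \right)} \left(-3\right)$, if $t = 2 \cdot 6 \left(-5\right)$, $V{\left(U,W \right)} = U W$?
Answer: $-3780$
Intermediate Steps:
$t = -60$ ($t = 12 \left(-5\right) = -60$)
$t V{\left(-3,7 \right)} \left(-3\right) = - 60 \left(\left(-3\right) 7\right) \left(-3\right) = \left(-60\right) \left(-21\right) \left(-3\right) = 1260 \left(-3\right) = -3780$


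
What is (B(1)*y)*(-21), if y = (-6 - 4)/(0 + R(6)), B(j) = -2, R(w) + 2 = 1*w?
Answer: -105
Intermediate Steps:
R(w) = -2 + w (R(w) = -2 + 1*w = -2 + w)
y = -5/2 (y = (-6 - 4)/(0 + (-2 + 6)) = -10/(0 + 4) = -10/4 = -10*¼ = -5/2 ≈ -2.5000)
(B(1)*y)*(-21) = -2*(-5/2)*(-21) = 5*(-21) = -105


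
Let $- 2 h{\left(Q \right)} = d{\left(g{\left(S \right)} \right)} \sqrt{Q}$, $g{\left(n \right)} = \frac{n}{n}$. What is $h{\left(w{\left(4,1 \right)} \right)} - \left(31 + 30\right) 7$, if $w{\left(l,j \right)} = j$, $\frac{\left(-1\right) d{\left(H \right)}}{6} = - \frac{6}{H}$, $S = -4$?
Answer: $-445$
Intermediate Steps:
$g{\left(n \right)} = 1$
$d{\left(H \right)} = \frac{36}{H}$ ($d{\left(H \right)} = - 6 \left(- \frac{6}{H}\right) = \frac{36}{H}$)
$h{\left(Q \right)} = - 18 \sqrt{Q}$ ($h{\left(Q \right)} = - \frac{\frac{36}{1} \sqrt{Q}}{2} = - \frac{36 \cdot 1 \sqrt{Q}}{2} = - \frac{36 \sqrt{Q}}{2} = - 18 \sqrt{Q}$)
$h{\left(w{\left(4,1 \right)} \right)} - \left(31 + 30\right) 7 = - 18 \sqrt{1} - \left(31 + 30\right) 7 = \left(-18\right) 1 - 61 \cdot 7 = -18 - 427 = -445$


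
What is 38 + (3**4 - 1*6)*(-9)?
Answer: -637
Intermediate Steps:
38 + (3**4 - 1*6)*(-9) = 38 + (81 - 6)*(-9) = 38 + 75*(-9) = 38 - 675 = -637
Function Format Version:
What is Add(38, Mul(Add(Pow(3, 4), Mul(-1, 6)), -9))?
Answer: -637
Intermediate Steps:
Add(38, Mul(Add(Pow(3, 4), Mul(-1, 6)), -9)) = Add(38, Mul(Add(81, -6), -9)) = Add(38, Mul(75, -9)) = Add(38, -675) = -637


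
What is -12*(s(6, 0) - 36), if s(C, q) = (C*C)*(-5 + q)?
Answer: 2592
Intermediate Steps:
s(C, q) = C**2*(-5 + q)
-12*(s(6, 0) - 36) = -12*(6**2*(-5 + 0) - 36) = -12*(36*(-5) - 36) = -12*(-180 - 36) = -12*(-216) = 2592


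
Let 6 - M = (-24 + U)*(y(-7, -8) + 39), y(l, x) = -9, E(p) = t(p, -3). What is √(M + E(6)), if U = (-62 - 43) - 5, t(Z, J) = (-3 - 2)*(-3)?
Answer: 3*√449 ≈ 63.569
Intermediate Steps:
t(Z, J) = 15 (t(Z, J) = -5*(-3) = 15)
E(p) = 15
U = -110 (U = -105 - 5 = -110)
M = 4026 (M = 6 - (-24 - 110)*(-9 + 39) = 6 - (-134)*30 = 6 - 1*(-4020) = 6 + 4020 = 4026)
√(M + E(6)) = √(4026 + 15) = √4041 = 3*√449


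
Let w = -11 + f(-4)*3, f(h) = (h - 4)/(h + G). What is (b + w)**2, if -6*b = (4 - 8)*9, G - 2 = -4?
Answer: 1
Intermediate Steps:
G = -2 (G = 2 - 4 = -2)
f(h) = (-4 + h)/(-2 + h) (f(h) = (h - 4)/(h - 2) = (-4 + h)/(-2 + h))
b = 6 (b = -(4 - 8)*9/6 = -(-2)*9/3 = -1/6*(-36) = 6)
w = -7 (w = -11 + ((-4 - 4)/(-2 - 4))*3 = -11 + (-8/(-6))*3 = -11 - 1/6*(-8)*3 = -11 + (4/3)*3 = -11 + 4 = -7)
(b + w)**2 = (6 - 7)**2 = (-1)**2 = 1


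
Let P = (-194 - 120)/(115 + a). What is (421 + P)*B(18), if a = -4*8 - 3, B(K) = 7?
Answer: 116781/40 ≈ 2919.5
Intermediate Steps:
a = -35 (a = -32 - 3 = -35)
P = -157/40 (P = (-194 - 120)/(115 - 35) = -314/80 = -314*1/80 = -157/40 ≈ -3.9250)
(421 + P)*B(18) = (421 - 157/40)*7 = (16683/40)*7 = 116781/40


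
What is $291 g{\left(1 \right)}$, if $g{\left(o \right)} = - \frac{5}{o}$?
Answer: $-1455$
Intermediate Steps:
$291 g{\left(1 \right)} = 291 \left(- \frac{5}{1}\right) = 291 \left(\left(-5\right) 1\right) = 291 \left(-5\right) = -1455$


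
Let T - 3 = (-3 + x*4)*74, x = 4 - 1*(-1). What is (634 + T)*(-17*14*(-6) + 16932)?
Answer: 34792200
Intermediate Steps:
x = 5 (x = 4 + 1 = 5)
T = 1261 (T = 3 + (-3 + 5*4)*74 = 3 + (-3 + 20)*74 = 3 + 17*74 = 3 + 1258 = 1261)
(634 + T)*(-17*14*(-6) + 16932) = (634 + 1261)*(-17*14*(-6) + 16932) = 1895*(-238*(-6) + 16932) = 1895*(1428 + 16932) = 1895*18360 = 34792200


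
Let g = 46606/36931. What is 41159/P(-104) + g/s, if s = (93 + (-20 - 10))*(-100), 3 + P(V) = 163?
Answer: 68401883041/265903200 ≈ 257.24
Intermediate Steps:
P(V) = 160 (P(V) = -3 + 163 = 160)
g = 46606/36931 (g = 46606*(1/36931) = 46606/36931 ≈ 1.2620)
s = -6300 (s = (93 - 30)*(-100) = 63*(-100) = -6300)
41159/P(-104) + g/s = 41159/160 + (46606/36931)/(-6300) = 41159*(1/160) + (46606/36931)*(-1/6300) = 41159/160 - 3329/16618950 = 68401883041/265903200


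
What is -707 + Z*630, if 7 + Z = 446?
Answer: 275863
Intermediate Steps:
Z = 439 (Z = -7 + 446 = 439)
-707 + Z*630 = -707 + 439*630 = -707 + 276570 = 275863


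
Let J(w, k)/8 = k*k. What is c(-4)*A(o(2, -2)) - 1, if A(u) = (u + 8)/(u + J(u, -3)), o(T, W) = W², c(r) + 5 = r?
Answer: -46/19 ≈ -2.4211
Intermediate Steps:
c(r) = -5 + r
J(w, k) = 8*k² (J(w, k) = 8*(k*k) = 8*k²)
A(u) = (8 + u)/(72 + u) (A(u) = (u + 8)/(u + 8*(-3)²) = (8 + u)/(u + 8*9) = (8 + u)/(u + 72) = (8 + u)/(72 + u))
c(-4)*A(o(2, -2)) - 1 = (-5 - 4)*((8 + (-2)²)/(72 + (-2)²)) - 1 = -9*(8 + 4)/(72 + 4) - 1 = -9*12/76 - 1 = -9*3/19 - 1 = -27/19 - 1 = -46/19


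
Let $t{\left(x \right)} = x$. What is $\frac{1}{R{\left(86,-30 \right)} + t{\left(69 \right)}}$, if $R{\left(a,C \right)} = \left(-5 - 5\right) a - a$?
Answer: $- \frac{1}{877} \approx -0.0011403$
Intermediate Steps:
$R{\left(a,C \right)} = - 11 a$ ($R{\left(a,C \right)} = - 10 a - a = - 11 a$)
$\frac{1}{R{\left(86,-30 \right)} + t{\left(69 \right)}} = \frac{1}{\left(-11\right) 86 + 69} = \frac{1}{-946 + 69} = \frac{1}{-877} = - \frac{1}{877}$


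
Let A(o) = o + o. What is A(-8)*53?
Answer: -848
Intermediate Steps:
A(o) = 2*o
A(-8)*53 = (2*(-8))*53 = -16*53 = -848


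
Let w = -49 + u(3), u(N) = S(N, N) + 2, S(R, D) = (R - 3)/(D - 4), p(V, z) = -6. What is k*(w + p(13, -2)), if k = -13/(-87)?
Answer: -689/87 ≈ -7.9195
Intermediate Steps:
S(R, D) = (-3 + R)/(-4 + D)
u(N) = 2 + (-3 + N)/(-4 + N) (u(N) = (-3 + N)/(-4 + N) + 2 = 2 + (-3 + N)/(-4 + N))
w = -47 (w = -49 + (-11 + 3*3)/(-4 + 3) = -49 + (-11 + 9)/(-1) = -49 - 1*(-2) = -49 + 2 = -47)
k = 13/87 (k = -13*(-1/87) = 13/87 ≈ 0.14943)
k*(w + p(13, -2)) = 13*(-47 - 6)/87 = (13/87)*(-53) = -689/87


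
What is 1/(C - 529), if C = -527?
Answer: -1/1056 ≈ -0.00094697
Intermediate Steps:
1/(C - 529) = 1/(-527 - 529) = 1/(-1056) = -1/1056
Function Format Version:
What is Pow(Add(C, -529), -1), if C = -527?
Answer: Rational(-1, 1056) ≈ -0.00094697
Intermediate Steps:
Pow(Add(C, -529), -1) = Pow(Add(-527, -529), -1) = Pow(-1056, -1) = Rational(-1, 1056)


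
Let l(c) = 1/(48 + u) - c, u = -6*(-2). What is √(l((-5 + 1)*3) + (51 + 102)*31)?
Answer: √4279515/30 ≈ 68.957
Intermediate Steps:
u = 12
l(c) = 1/60 - c (l(c) = 1/(48 + 12) - c = 1/60 - c)
√(l((-5 + 1)*3) + (51 + 102)*31) = √((1/60 - (-5 + 1)*3) + (51 + 102)*31) = √((1/60 - (-4)*3) + 153*31) = √((1/60 - 1*(-12)) + 4743) = √((1/60 + 12) + 4743) = √(721/60 + 4743) = √(285301/60) = √4279515/30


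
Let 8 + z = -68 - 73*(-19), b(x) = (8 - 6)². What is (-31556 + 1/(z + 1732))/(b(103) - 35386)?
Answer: 96024907/107667426 ≈ 0.89187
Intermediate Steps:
b(x) = 4 (b(x) = 2² = 4)
z = 1311 (z = -8 + (-68 - 73*(-19)) = -8 + (-68 + 1387) = -8 + 1319 = 1311)
(-31556 + 1/(z + 1732))/(b(103) - 35386) = (-31556 + 1/(1311 + 1732))/(4 - 35386) = (-31556 + 1/3043)/(-35382) = (-31556 + 1/3043)*(-1/35382) = -96024907/3043*(-1/35382) = 96024907/107667426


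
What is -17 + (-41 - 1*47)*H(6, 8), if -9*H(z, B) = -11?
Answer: -1121/9 ≈ -124.56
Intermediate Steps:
H(z, B) = 11/9 (H(z, B) = -⅑*(-11) = 11/9)
-17 + (-41 - 1*47)*H(6, 8) = -17 + (-41 - 1*47)*(11/9) = -17 + (-41 - 47)*(11/9) = -17 - 88*11/9 = -17 - 968/9 = -1121/9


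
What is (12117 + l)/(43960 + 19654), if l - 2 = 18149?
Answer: 15134/31807 ≈ 0.47581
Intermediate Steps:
l = 18151 (l = 2 + 18149 = 18151)
(12117 + l)/(43960 + 19654) = (12117 + 18151)/(43960 + 19654) = 30268/63614 = 30268*(1/63614) = 15134/31807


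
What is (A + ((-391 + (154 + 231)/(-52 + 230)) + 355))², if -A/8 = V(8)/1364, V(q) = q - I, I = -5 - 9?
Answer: 35128130625/30448324 ≈ 1153.7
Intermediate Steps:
I = -14
V(q) = 14 + q (V(q) = q - 1*(-14) = q + 14 = 14 + q)
A = -4/31 (A = -8*(14 + 8)/1364 = -176/1364 = -8*1/62 = -4/31 ≈ -0.12903)
(A + ((-391 + (154 + 231)/(-52 + 230)) + 355))² = (-4/31 + ((-391 + (154 + 231)/(-52 + 230)) + 355))² = (-4/31 + ((-391 + 385/178) + 355))² = (-4/31 + (-69213/178 + 355))² = (-4/31 - 6023/178)² = (-187425/5518)² = 35128130625/30448324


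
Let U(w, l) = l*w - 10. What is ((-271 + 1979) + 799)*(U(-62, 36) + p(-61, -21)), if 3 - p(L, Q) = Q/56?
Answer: -44897863/8 ≈ -5.6122e+6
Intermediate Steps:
U(w, l) = -10 + l*w
p(L, Q) = 3 - Q/56
((-271 + 1979) + 799)*(U(-62, 36) + p(-61, -21)) = ((-271 + 1979) + 799)*((-10 + 36*(-62)) + (3 - 1/56*(-21))) = (1708 + 799)*((-10 - 2232) + (3 + 3/8)) = 2507*(-2242 + 27/8) = 2507*(-17909/8) = -44897863/8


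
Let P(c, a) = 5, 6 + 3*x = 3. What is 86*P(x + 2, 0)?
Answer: 430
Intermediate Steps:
x = -1 (x = -2 + (1/3)*3 = -2 + 1 = -1)
86*P(x + 2, 0) = 86*5 = 430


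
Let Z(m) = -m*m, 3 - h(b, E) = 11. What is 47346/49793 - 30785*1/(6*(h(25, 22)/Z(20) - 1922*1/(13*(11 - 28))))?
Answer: -8455466972927/14388334659 ≈ -587.66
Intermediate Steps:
h(b, E) = -8 (h(b, E) = 3 - 1*11 = 3 - 11 = -8)
Z(m) = -m**2
47346/49793 - 30785*1/(6*(h(25, 22)/Z(20) - 1922*1/(13*(11 - 28)))) = 47346/49793 - 30785*1/(6*(-8/((-1*20**2)) - 1922*1/(13*(11 - 28)))) = 47346*(1/49793) - 30785*1/(6*(-8/((-1*400)) - 1922/(13*(-17)))) = 47346/49793 - 30785*1/(6*(-8/(-400) - 1922/(-221))) = 47346/49793 - 30785*1/(6*(-8*(-1/400) - 1922*(-1/221))) = 47346/49793 - 30785*1/(6*(1/50 + 1922/221)) = 47346/49793 - 30785/((96321/11050)*6) = 47346/49793 - 30785/288963/5525 = 47346/49793 - 30785*5525/288963 = 47346/49793 - 170087125/288963 = -8455466972927/14388334659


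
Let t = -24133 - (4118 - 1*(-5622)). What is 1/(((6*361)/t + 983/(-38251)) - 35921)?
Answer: -431892041/15514032721036 ≈ -2.7839e-5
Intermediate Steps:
t = -33873 (t = -24133 - (4118 + 5622) = -24133 - 1*9740 = -24133 - 9740 = -33873)
1/(((6*361)/t + 983/(-38251)) - 35921) = 1/(((6*361)/(-33873) + 983/(-38251)) - 35921) = 1/((2166*(-1/33873) + 983*(-1/38251)) - 35921) = 1/((-722/11291 - 983/38251) - 35921) = 1/(-38716275/431892041 - 35921) = 1/(-15514032721036/431892041) = -431892041/15514032721036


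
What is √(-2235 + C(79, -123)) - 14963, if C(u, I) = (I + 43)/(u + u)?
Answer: -14963 + 13*I*√82555/79 ≈ -14963.0 + 47.281*I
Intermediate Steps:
C(u, I) = (43 + I)/(2*u) (C(u, I) = (43 + I)/((2*u)) = (43 + I)*(1/(2*u)) = (43 + I)/(2*u))
√(-2235 + C(79, -123)) - 14963 = √(-2235 + (½)*(43 - 123)/79) - 14963 = √(-2235 + (½)*(1/79)*(-80)) - 14963 = √(-2235 - 40/79) - 14963 = √(-176605/79) - 14963 = 13*I*√82555/79 - 14963 = -14963 + 13*I*√82555/79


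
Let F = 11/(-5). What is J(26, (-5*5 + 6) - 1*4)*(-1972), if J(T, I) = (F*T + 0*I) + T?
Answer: 307632/5 ≈ 61526.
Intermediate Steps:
F = -11/5 (F = 11*(-1/5) = -11/5 ≈ -2.2000)
J(T, I) = -6*T/5 (J(T, I) = (-11*T/5 + 0*I) + T = (-11*T/5 + 0) + T = -11*T/5 + T = -6*T/5)
J(26, (-5*5 + 6) - 1*4)*(-1972) = -6/5*26*(-1972) = -156/5*(-1972) = 307632/5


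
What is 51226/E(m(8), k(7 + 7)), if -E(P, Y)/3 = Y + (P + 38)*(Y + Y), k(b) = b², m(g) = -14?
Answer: -3659/2058 ≈ -1.7779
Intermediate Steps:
E(P, Y) = -3*Y - 6*Y*(38 + P) (E(P, Y) = -3*(Y + (P + 38)*(Y + Y)) = -3*(Y + (38 + P)*(2*Y)) = -3*(Y + 2*Y*(38 + P)) = -3*Y - 6*Y*(38 + P))
51226/E(m(8), k(7 + 7)) = 51226/((-3*(7 + 7)²*(77 + 2*(-14)))) = 51226/((-3*14²*(77 - 28))) = 51226/((-3*196*49)) = 51226/(-28812) = 51226*(-1/28812) = -3659/2058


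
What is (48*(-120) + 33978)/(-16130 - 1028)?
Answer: -14109/8579 ≈ -1.6446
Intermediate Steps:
(48*(-120) + 33978)/(-16130 - 1028) = (-5760 + 33978)/(-17158) = 28218*(-1/17158) = -14109/8579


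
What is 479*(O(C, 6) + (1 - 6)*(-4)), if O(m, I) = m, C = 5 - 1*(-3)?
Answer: 13412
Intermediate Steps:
C = 8 (C = 5 + 3 = 8)
479*(O(C, 6) + (1 - 6)*(-4)) = 479*(8 + (1 - 6)*(-4)) = 479*(8 - 5*(-4)) = 479*(8 + 20) = 479*28 = 13412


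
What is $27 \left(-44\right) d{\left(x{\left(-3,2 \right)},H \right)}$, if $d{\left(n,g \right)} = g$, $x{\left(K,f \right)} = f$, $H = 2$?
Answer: $-2376$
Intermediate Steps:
$27 \left(-44\right) d{\left(x{\left(-3,2 \right)},H \right)} = 27 \left(-44\right) 2 = \left(-1188\right) 2 = -2376$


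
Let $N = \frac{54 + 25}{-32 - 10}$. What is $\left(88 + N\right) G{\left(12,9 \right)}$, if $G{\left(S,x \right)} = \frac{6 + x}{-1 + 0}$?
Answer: $- \frac{18085}{14} \approx -1291.8$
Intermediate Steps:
$G{\left(S,x \right)} = -6 - x$ ($G{\left(S,x \right)} = \frac{6 + x}{-1} = \left(6 + x\right) \left(-1\right) = -6 - x$)
$N = - \frac{79}{42}$ ($N = \frac{79}{-42} = 79 \left(- \frac{1}{42}\right) = - \frac{79}{42} \approx -1.881$)
$\left(88 + N\right) G{\left(12,9 \right)} = \left(88 - \frac{79}{42}\right) \left(-6 - 9\right) = \frac{3617 \left(-6 - 9\right)}{42} = \frac{3617}{42} \left(-15\right) = - \frac{18085}{14}$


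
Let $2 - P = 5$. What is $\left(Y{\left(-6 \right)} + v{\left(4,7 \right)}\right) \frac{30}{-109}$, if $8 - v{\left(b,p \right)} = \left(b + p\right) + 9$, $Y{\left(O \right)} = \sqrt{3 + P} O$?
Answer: $\frac{360}{109} \approx 3.3028$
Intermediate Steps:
$P = -3$ ($P = 2 - 5 = -3$)
$Y{\left(O \right)} = 0$ ($Y{\left(O \right)} = \sqrt{3 - 3} O = \sqrt{0} O = 0 O = 0$)
$v{\left(b,p \right)} = -1 - b - p$ ($v{\left(b,p \right)} = 8 - \left(\left(b + p\right) + 9\right) = 8 - \left(9 + b + p\right) = -1 - b - p$)
$\left(Y{\left(-6 \right)} + v{\left(4,7 \right)}\right) \frac{30}{-109} = \left(0 - 12\right) \frac{30}{-109} = \left(0 - 12\right) 30 \left(- \frac{1}{109}\right) = \left(0 - 12\right) \left(- \frac{30}{109}\right) = \left(-12\right) \left(- \frac{30}{109}\right) = \frac{360}{109}$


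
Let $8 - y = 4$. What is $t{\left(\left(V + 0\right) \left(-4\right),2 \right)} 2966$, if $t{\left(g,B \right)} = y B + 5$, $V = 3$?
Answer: $38558$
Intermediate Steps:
$y = 4$ ($y = 8 - 4 = 4$)
$t{\left(g,B \right)} = 5 + 4 B$ ($t{\left(g,B \right)} = 4 B + 5 = 5 + 4 B$)
$t{\left(\left(V + 0\right) \left(-4\right),2 \right)} 2966 = \left(5 + 4 \cdot 2\right) 2966 = \left(5 + 8\right) 2966 = 13 \cdot 2966 = 38558$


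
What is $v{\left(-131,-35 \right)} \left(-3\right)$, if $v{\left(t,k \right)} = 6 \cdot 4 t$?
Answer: $9432$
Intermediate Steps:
$v{\left(t,k \right)} = 24 t$
$v{\left(-131,-35 \right)} \left(-3\right) = 24 \left(-131\right) \left(-3\right) = \left(-3144\right) \left(-3\right) = 9432$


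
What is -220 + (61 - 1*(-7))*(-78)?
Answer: -5524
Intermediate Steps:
-220 + (61 - 1*(-7))*(-78) = -220 + (61 + 7)*(-78) = -220 + 68*(-78) = -220 - 5304 = -5524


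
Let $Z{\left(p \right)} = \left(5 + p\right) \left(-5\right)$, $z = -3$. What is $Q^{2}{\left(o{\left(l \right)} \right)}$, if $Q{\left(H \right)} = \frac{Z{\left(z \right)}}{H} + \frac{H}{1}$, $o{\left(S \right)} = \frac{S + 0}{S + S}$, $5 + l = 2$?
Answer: $\frac{1521}{4} \approx 380.25$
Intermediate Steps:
$l = -3$ ($l = -5 + 2 = -3$)
$o{\left(S \right)} = \frac{1}{2}$ ($o{\left(S \right)} = \frac{S}{2 S} = S \frac{1}{2 S} = \frac{1}{2}$)
$Z{\left(p \right)} = -25 - 5 p$
$Q{\left(H \right)} = H - \frac{10}{H}$ ($Q{\left(H \right)} = \frac{-25 - -15}{H} + \frac{H}{1} = \frac{-25 + 15}{H} + H 1 = - \frac{10}{H} + H = H - \frac{10}{H}$)
$Q^{2}{\left(o{\left(l \right)} \right)} = \left(\frac{1}{2} - 10 \frac{1}{\frac{1}{2}}\right)^{2} = \left(\frac{1}{2} - 20\right)^{2} = \left(- \frac{39}{2}\right)^{2} = \frac{1521}{4}$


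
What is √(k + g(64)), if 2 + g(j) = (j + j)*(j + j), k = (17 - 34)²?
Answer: √16671 ≈ 129.12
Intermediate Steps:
k = 289 (k = (-17)² = 289)
g(j) = -2 + 4*j² (g(j) = -2 + (j + j)*(j + j) = -2 + (2*j)*(2*j) = -2 + 4*j²)
√(k + g(64)) = √(289 + (-2 + 4*64²)) = √(289 + (-2 + 4*4096)) = √(289 + (-2 + 16384)) = √(289 + 16382) = √16671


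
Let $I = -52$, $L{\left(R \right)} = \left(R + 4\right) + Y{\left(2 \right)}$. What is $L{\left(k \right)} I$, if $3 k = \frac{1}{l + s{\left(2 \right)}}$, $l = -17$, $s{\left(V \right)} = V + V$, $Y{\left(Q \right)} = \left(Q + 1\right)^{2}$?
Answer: $- \frac{2024}{3} \approx -674.67$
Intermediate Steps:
$Y{\left(Q \right)} = \left(1 + Q\right)^{2}$
$s{\left(V \right)} = 2 V$
$k = - \frac{1}{39}$ ($k = \frac{1}{3 \left(-17 + 2 \cdot 2\right)} = \frac{1}{3 \left(-17 + 4\right)} = \frac{1}{3 \left(-13\right)} = \frac{1}{3} \left(- \frac{1}{13}\right) = - \frac{1}{39} \approx -0.025641$)
$L{\left(R \right)} = 13 + R$ ($L{\left(R \right)} = \left(R + 4\right) + \left(1 + 2\right)^{2} = \left(4 + R\right) + 3^{2} = \left(4 + R\right) + 9 = 13 + R$)
$L{\left(k \right)} I = \left(13 - \frac{1}{39}\right) \left(-52\right) = \frac{506}{39} \left(-52\right) = - \frac{2024}{3}$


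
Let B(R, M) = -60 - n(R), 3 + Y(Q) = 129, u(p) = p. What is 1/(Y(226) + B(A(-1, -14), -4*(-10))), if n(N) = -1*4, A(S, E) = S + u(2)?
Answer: 1/70 ≈ 0.014286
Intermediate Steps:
Y(Q) = 126 (Y(Q) = -3 + 129 = 126)
A(S, E) = 2 + S (A(S, E) = S + 2 = 2 + S)
n(N) = -4
B(R, M) = -56 (B(R, M) = -60 - 1*(-4) = -60 + 4 = -56)
1/(Y(226) + B(A(-1, -14), -4*(-10))) = 1/(126 - 56) = 1/70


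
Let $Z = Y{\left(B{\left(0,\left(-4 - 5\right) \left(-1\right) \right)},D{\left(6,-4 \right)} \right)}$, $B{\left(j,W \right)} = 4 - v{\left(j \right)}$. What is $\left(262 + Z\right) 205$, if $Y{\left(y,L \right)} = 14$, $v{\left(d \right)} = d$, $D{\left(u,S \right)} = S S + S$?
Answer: $56580$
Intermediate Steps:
$D{\left(u,S \right)} = S + S^{2}$ ($D{\left(u,S \right)} = S^{2} + S = S + S^{2}$)
$B{\left(j,W \right)} = 4 - j$
$Z = 14$
$\left(262 + Z\right) 205 = \left(262 + 14\right) 205 = 276 \cdot 205 = 56580$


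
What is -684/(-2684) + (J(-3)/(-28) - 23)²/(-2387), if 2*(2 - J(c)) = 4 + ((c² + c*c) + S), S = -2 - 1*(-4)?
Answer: 1143143/28538972 ≈ 0.040056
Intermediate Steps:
S = 2 (S = -2 + 4 = 2)
J(c) = -1 - c² (J(c) = 2 - (4 + ((c² + c*c) + 2))/2 = 2 - (4 + ((c² + c²) + 2))/2 = 2 - (4 + (2*c² + 2))/2 = 2 - (4 + (2 + 2*c²))/2 = 2 - (6 + 2*c²)/2 = 2 + (-3 - c²) = -1 - c²)
-684/(-2684) + (J(-3)/(-28) - 23)²/(-2387) = -684/(-2684) + ((-1 - 1*(-3)²)/(-28) - 23)²/(-2387) = -684*(-1/2684) + ((-1 - 1*9)*(-1/28) - 23)²*(-1/2387) = 171/671 + ((-1 - 9)*(-1/28) - 23)²*(-1/2387) = 171/671 + (-10*(-1/28) - 23)²*(-1/2387) = 171/671 + (5/14 - 23)²*(-1/2387) = 171/671 + (-317/14)²*(-1/2387) = 171/671 + (100489/196)*(-1/2387) = 171/671 - 100489/467852 = 1143143/28538972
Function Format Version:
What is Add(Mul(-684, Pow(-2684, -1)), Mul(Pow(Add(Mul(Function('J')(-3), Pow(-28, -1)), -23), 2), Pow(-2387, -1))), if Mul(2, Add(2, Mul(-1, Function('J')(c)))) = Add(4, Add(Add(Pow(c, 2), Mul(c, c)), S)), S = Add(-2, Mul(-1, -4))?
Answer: Rational(1143143, 28538972) ≈ 0.040056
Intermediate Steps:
S = 2 (S = Add(-2, 4) = 2)
Function('J')(c) = Add(-1, Mul(-1, Pow(c, 2))) (Function('J')(c) = Add(2, Mul(Rational(-1, 2), Add(4, Add(Add(Pow(c, 2), Mul(c, c)), 2)))) = Add(2, Mul(Rational(-1, 2), Add(4, Add(Add(Pow(c, 2), Pow(c, 2)), 2)))) = Add(2, Mul(Rational(-1, 2), Add(4, Add(Mul(2, Pow(c, 2)), 2)))) = Add(2, Mul(Rational(-1, 2), Add(4, Add(2, Mul(2, Pow(c, 2)))))) = Add(2, Mul(Rational(-1, 2), Add(6, Mul(2, Pow(c, 2))))) = Add(2, Add(-3, Mul(-1, Pow(c, 2)))) = Add(-1, Mul(-1, Pow(c, 2))))
Add(Mul(-684, Pow(-2684, -1)), Mul(Pow(Add(Mul(Function('J')(-3), Pow(-28, -1)), -23), 2), Pow(-2387, -1))) = Add(Mul(-684, Pow(-2684, -1)), Mul(Pow(Add(Mul(Add(-1, Mul(-1, Pow(-3, 2))), Pow(-28, -1)), -23), 2), Pow(-2387, -1))) = Add(Mul(-684, Rational(-1, 2684)), Mul(Pow(Add(Mul(Add(-1, Mul(-1, 9)), Rational(-1, 28)), -23), 2), Rational(-1, 2387))) = Add(Rational(171, 671), Mul(Pow(Add(Mul(Add(-1, -9), Rational(-1, 28)), -23), 2), Rational(-1, 2387))) = Add(Rational(171, 671), Mul(Pow(Add(Mul(-10, Rational(-1, 28)), -23), 2), Rational(-1, 2387))) = Add(Rational(171, 671), Mul(Pow(Add(Rational(5, 14), -23), 2), Rational(-1, 2387))) = Add(Rational(171, 671), Mul(Pow(Rational(-317, 14), 2), Rational(-1, 2387))) = Add(Rational(171, 671), Mul(Rational(100489, 196), Rational(-1, 2387))) = Add(Rational(171, 671), Rational(-100489, 467852)) = Rational(1143143, 28538972)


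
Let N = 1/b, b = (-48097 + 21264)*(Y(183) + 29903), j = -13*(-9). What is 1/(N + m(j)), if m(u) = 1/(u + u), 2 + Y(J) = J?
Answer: 31482514908/134540623 ≈ 234.00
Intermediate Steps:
j = 117
Y(J) = -2 + J
b = -807243972 (b = (-48097 + 21264)*((-2 + 183) + 29903) = -26833*(181 + 29903) = -26833*30084 = -807243972)
N = -1/807243972 (N = 1/(-807243972) = -1/807243972 ≈ -1.2388e-9)
m(u) = 1/(2*u)
1/(N + m(j)) = 1/(-1/807243972 + (½)/117) = 1/(-1/807243972 + (½)*(1/117)) = 1/(-1/807243972 + 1/234) = 1/(134540623/31482514908) = 31482514908/134540623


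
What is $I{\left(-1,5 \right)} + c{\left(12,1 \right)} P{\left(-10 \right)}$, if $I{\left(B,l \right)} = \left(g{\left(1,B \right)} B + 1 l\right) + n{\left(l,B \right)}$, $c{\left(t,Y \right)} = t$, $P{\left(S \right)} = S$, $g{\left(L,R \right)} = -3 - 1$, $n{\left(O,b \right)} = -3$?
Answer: $-114$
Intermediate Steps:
$g{\left(L,R \right)} = -4$ ($g{\left(L,R \right)} = -3 - 1 = -4$)
$I{\left(B,l \right)} = -3 + l - 4 B$ ($I{\left(B,l \right)} = \left(- 4 B + 1 l\right) - 3 = \left(- 4 B + l\right) - 3 = \left(l - 4 B\right) - 3 = -3 + l - 4 B$)
$I{\left(-1,5 \right)} + c{\left(12,1 \right)} P{\left(-10 \right)} = \left(-3 + 5 - -4\right) + 12 \left(-10\right) = \left(-3 + 5 + 4\right) - 120 = 6 - 120 = -114$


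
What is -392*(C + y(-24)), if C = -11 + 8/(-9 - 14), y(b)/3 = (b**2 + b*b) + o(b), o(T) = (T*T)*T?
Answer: 342854568/23 ≈ 1.4907e+7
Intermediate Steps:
o(T) = T**3 (o(T) = T**2*T = T**3)
y(b) = 3*b**3 + 6*b**2 (y(b) = 3*((b**2 + b*b) + b**3) = 3*((b**2 + b**2) + b**3) = 3*(2*b**2 + b**3) = 3*(b**3 + 2*b**2) = 3*b**3 + 6*b**2)
C = -261/23 (C = -11 + 8/(-23) = -11 - 1/23*8 = -11 - 8/23 = -261/23 ≈ -11.348)
-392*(C + y(-24)) = -392*(-261/23 + 3*(-24)**2*(2 - 24)) = -392*(-261/23 + 3*576*(-22)) = -392*(-261/23 - 38016) = -392*(-874629/23) = 342854568/23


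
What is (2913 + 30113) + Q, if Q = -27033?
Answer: 5993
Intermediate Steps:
(2913 + 30113) + Q = (2913 + 30113) - 27033 = 33026 - 27033 = 5993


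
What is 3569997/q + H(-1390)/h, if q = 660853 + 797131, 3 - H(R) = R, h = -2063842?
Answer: 334812671671/136774937024 ≈ 2.4479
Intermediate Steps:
H(R) = 3 - R
q = 1457984
3569997/q + H(-1390)/h = 3569997/1457984 + (3 - 1*(-1390))/(-2063842) = 3569997*(1/1457984) + (3 + 1390)*(-1/2063842) = 3569997/1457984 + 1393*(-1/2063842) = 3569997/1457984 - 1393/2063842 = 334812671671/136774937024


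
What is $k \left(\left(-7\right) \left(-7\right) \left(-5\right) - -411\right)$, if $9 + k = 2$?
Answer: $-1162$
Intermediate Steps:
$k = -7$ ($k = -9 + 2 = -7$)
$k \left(\left(-7\right) \left(-7\right) \left(-5\right) - -411\right) = - 7 \left(\left(-7\right) \left(-7\right) \left(-5\right) - -411\right) = - 7 \left(49 \left(-5\right) + 411\right) = - 7 \left(-245 + 411\right) = \left(-7\right) 166 = -1162$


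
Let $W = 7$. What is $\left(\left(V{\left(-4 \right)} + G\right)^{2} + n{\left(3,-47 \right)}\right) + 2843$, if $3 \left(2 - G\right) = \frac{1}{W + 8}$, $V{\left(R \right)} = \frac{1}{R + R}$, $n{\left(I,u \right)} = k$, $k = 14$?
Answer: $\frac{370712089}{129600} \approx 2860.4$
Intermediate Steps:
$n{\left(I,u \right)} = 14$
$V{\left(R \right)} = \frac{1}{2 R}$
$G = \frac{89}{45}$ ($G = 2 - \frac{1}{3 \left(7 + 8\right)} = 2 - \frac{1}{3 \cdot 15} = 2 - \frac{1}{45} = \frac{89}{45} \approx 1.9778$)
$\left(\left(V{\left(-4 \right)} + G\right)^{2} + n{\left(3,-47 \right)}\right) + 2843 = \left(\left(\frac{1}{2 \left(-4\right)} + \frac{89}{45}\right)^{2} + 14\right) + 2843 = \left(\left(\frac{1}{2} \left(- \frac{1}{4}\right) + \frac{89}{45}\right)^{2} + 14\right) + 2843 = \left(\left(- \frac{1}{8} + \frac{89}{45}\right)^{2} + 14\right) + 2843 = \left(\left(\frac{667}{360}\right)^{2} + 14\right) + 2843 = \left(\frac{444889}{129600} + 14\right) + 2843 = \frac{2259289}{129600} + 2843 = \frac{370712089}{129600}$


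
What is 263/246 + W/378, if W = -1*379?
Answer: 515/7749 ≈ 0.066460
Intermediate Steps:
W = -379
263/246 + W/378 = 263/246 - 379/378 = 515/7749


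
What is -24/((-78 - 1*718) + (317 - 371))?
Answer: 12/425 ≈ 0.028235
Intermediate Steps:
-24/((-78 - 1*718) + (317 - 371)) = -24/((-78 - 718) - 54) = -24/(-796 - 54) = -24/(-850) = -1/850*(-24) = 12/425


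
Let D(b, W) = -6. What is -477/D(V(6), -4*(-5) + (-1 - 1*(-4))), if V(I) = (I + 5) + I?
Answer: 159/2 ≈ 79.500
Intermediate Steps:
V(I) = 5 + 2*I (V(I) = (5 + I) + I = 5 + 2*I)
-477/D(V(6), -4*(-5) + (-1 - 1*(-4))) = -477/(-6) = -477*(-1/6) = 159/2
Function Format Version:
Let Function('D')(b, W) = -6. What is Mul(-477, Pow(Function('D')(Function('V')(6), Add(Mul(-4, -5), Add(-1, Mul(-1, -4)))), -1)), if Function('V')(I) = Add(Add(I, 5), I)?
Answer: Rational(159, 2) ≈ 79.500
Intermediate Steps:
Function('V')(I) = Add(5, Mul(2, I)) (Function('V')(I) = Add(Add(5, I), I) = Add(5, Mul(2, I)))
Mul(-477, Pow(Function('D')(Function('V')(6), Add(Mul(-4, -5), Add(-1, Mul(-1, -4)))), -1)) = Mul(-477, Pow(-6, -1)) = Mul(-477, Rational(-1, 6)) = Rational(159, 2)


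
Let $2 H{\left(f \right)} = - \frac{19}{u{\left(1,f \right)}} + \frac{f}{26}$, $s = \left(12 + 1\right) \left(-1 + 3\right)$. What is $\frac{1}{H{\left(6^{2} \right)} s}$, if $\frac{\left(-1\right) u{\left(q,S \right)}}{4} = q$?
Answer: $\frac{4}{319} \approx 0.012539$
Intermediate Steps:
$s = 26$ ($s = 13 \cdot 2 = 26$)
$u{\left(q,S \right)} = - 4 q$
$H{\left(f \right)} = \frac{19}{8} + \frac{f}{52}$ ($H{\left(f \right)} = \frac{- \frac{19}{\left(-4\right) 1} + \frac{f}{26}}{2} = \frac{- \frac{19}{-4} + f \frac{1}{26}}{2} = \frac{\left(-19\right) \left(- \frac{1}{4}\right) + \frac{f}{26}}{2} = \frac{\frac{19}{4} + \frac{f}{26}}{2} = \frac{19}{8} + \frac{f}{52}$)
$\frac{1}{H{\left(6^{2} \right)} s} = \frac{1}{\left(\frac{19}{8} + \frac{6^{2}}{52}\right) 26} = \frac{1}{\left(\frac{19}{8} + \frac{1}{52} \cdot 36\right) 26} = \frac{1}{\left(\frac{19}{8} + \frac{9}{13}\right) 26} = \frac{1}{\frac{319}{104} \cdot 26} = \frac{1}{\frac{319}{4}} = \frac{4}{319}$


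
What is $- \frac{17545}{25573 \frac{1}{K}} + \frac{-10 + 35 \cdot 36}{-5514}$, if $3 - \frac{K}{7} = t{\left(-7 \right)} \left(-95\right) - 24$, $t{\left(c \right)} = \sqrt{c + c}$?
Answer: $- \frac{9158208910}{70504761} - \frac{11667425 i \sqrt{14}}{25573} \approx -129.9 - 1707.1 i$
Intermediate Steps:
$t{\left(c \right)} = \sqrt{2} \sqrt{c}$ ($t{\left(c \right)} = \sqrt{2 c} = \sqrt{2} \sqrt{c}$)
$K = 189 + 665 i \sqrt{14}$ ($K = 21 - 7 \left(\sqrt{2} \sqrt{-7} \left(-95\right) - 24\right) = 21 - 7 \left(\sqrt{2} i \sqrt{7} \left(-95\right) - 24\right) = 21 - 7 \left(i \sqrt{14} \left(-95\right) - 24\right) = 21 - 7 \left(- 95 i \sqrt{14} - 24\right) = 21 - 7 \left(-24 - 95 i \sqrt{14}\right) = 21 + \left(168 + 665 i \sqrt{14}\right) = 189 + 665 i \sqrt{14} \approx 189.0 + 2488.2 i$)
$- \frac{17545}{25573 \frac{1}{K}} + \frac{-10 + 35 \cdot 36}{-5514} = - \frac{17545}{25573 \frac{1}{189 + 665 i \sqrt{14}}} + \frac{-10 + 35 \cdot 36}{-5514} = - 17545 \left(\frac{189}{25573} + \frac{665 i \sqrt{14}}{25573}\right) + \left(-10 + 1260\right) \left(- \frac{1}{5514}\right) = \left(- \frac{3316005}{25573} - \frac{11667425 i \sqrt{14}}{25573}\right) + 1250 \left(- \frac{1}{5514}\right) = \left(- \frac{3316005}{25573} - \frac{11667425 i \sqrt{14}}{25573}\right) - \frac{625}{2757} = - \frac{9158208910}{70504761} - \frac{11667425 i \sqrt{14}}{25573}$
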